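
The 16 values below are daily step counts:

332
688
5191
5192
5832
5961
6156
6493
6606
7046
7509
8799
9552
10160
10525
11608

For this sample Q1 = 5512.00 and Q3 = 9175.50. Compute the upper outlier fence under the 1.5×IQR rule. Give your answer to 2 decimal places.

IQR = Q3 − Q1 = 9175.50 − 5512.00 = 3663.50.
Lower fence = Q1 − 1.5·IQR = 5512.00 − 5495.25 = 16.75.
Upper fence = Q3 + 1.5·IQR = 9175.50 + 5495.25 = 14670.75.

14670.75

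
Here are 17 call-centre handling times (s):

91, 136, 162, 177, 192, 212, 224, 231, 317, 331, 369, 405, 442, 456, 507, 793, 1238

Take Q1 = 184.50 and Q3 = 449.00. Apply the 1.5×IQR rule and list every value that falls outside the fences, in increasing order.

1238

IQR = Q3 − Q1 = 449.00 − 184.50 = 264.50.
Lower fence = Q1 − 1.5·IQR = 184.50 − 396.75 = -212.25.
Upper fence = Q3 + 1.5·IQR = 449.00 + 396.75 = 845.75.
1238 > 845.75 → outlier.
All remaining values lie within [-212.25, 845.75].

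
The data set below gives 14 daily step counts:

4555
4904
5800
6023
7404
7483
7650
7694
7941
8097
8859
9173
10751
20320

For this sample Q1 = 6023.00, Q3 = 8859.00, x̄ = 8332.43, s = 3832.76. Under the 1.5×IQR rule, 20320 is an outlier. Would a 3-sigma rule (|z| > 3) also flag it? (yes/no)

z = (20320 − 8332.43) / 3832.76 = 3.13.
|z| = 3.13 > 3.

yes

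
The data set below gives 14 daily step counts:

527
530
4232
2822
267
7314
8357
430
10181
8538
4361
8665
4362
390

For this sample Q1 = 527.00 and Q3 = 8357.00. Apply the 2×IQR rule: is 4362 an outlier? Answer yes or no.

IQR = Q3 − Q1 = 8357.00 − 527.00 = 7830.00.
Lower fence = Q1 − 2·IQR = 527.00 − 15660.00 = -15133.00.
Upper fence = Q3 + 2·IQR = 8357.00 + 15660.00 = 24017.00.
4362 lies within [-15133.00, 24017.00].

no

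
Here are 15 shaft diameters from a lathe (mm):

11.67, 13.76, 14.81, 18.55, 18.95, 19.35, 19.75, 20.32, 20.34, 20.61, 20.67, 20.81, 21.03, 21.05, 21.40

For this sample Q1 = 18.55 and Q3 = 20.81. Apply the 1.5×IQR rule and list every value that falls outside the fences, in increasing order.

11.67, 13.76, 14.81

IQR = Q3 − Q1 = 20.81 − 18.55 = 2.26.
Lower fence = Q1 − 1.5·IQR = 18.55 − 3.39 = 15.16.
Upper fence = Q3 + 1.5·IQR = 20.81 + 3.39 = 24.20.
11.67 < 15.16 → outlier.
13.76 < 15.16 → outlier.
14.81 < 15.16 → outlier.
All remaining values lie within [15.16, 24.20].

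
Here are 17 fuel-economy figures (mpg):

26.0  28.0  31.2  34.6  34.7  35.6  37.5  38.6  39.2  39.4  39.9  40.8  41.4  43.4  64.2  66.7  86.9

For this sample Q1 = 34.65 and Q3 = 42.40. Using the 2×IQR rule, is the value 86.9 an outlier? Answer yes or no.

yes

IQR = Q3 − Q1 = 42.40 − 34.65 = 7.75.
Lower fence = Q1 − 2·IQR = 34.65 − 15.50 = 19.15.
Upper fence = Q3 + 2·IQR = 42.40 + 15.50 = 57.90.
86.9 lies above the upper fence.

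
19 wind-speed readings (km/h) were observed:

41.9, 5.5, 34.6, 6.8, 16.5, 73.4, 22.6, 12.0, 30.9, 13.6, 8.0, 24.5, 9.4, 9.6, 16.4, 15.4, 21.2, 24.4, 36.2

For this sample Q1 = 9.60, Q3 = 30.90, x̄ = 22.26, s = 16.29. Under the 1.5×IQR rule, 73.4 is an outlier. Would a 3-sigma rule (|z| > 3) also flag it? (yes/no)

z = (73.4 − 22.26) / 16.29 = 3.14.
|z| = 3.14 > 3.

yes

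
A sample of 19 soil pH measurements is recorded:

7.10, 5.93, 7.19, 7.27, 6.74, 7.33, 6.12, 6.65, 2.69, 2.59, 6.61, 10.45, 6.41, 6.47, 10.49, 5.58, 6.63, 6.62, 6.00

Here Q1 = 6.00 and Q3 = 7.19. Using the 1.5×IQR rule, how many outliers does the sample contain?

4

IQR = 1.19; fences at 6.00 − 1.785 = 4.215 and 7.19 + 1.785 = 8.975.
Outside the cutoffs: 2.59, 2.69, 10.45, 10.49.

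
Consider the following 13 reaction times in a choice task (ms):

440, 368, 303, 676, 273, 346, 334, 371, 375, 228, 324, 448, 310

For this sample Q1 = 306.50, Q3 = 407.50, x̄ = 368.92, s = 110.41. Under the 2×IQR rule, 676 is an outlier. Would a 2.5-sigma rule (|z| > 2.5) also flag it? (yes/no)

yes

z = (676 − 368.92) / 110.41 = 2.78.
|z| = 2.78 > 2.5.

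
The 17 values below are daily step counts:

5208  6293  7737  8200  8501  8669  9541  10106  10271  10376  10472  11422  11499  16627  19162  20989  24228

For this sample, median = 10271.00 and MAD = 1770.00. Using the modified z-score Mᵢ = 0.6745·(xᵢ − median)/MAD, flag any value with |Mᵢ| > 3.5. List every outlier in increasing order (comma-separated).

20989, 24228

|Mᵢ| > 3.5 ⇔ |xᵢ − 10271.00| > 3.5·1770.00/0.6745 = 9184.58.
So outliers lie outside [1086.42, 19455.58].
20989: M = 4.08 → outlier.
24228: M = 5.32 → outlier.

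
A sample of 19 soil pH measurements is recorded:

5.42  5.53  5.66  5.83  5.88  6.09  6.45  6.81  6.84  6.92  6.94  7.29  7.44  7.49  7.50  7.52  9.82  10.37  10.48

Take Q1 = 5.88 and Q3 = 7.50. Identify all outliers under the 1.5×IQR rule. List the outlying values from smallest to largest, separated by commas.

IQR = Q3 − Q1 = 7.50 − 5.88 = 1.62.
Lower fence = Q1 − 1.5·IQR = 5.88 − 2.43 = 3.45.
Upper fence = Q3 + 1.5·IQR = 7.50 + 2.43 = 9.93.
10.37 > 9.93 → outlier.
10.48 > 9.93 → outlier.
All remaining values lie within [3.45, 9.93].

10.37, 10.48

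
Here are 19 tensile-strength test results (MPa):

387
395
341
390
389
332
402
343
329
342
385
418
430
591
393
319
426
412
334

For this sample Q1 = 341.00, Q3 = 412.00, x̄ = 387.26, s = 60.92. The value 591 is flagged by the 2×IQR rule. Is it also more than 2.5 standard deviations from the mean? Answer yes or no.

z = (591 − 387.26) / 60.92 = 3.34.
|z| = 3.34 > 2.5.

yes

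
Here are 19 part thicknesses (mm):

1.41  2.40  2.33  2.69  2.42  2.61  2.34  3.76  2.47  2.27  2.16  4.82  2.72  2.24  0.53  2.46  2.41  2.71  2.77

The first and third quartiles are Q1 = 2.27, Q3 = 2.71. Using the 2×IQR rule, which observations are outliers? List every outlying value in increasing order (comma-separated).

0.53, 3.76, 4.82

IQR = Q3 − Q1 = 2.71 − 2.27 = 0.44.
Lower fence = Q1 − 2·IQR = 2.27 − 0.88 = 1.39.
Upper fence = Q3 + 2·IQR = 2.71 + 0.88 = 3.59.
0.53 < 1.39 → outlier.
3.76 > 3.59 → outlier.
4.82 > 3.59 → outlier.
All remaining values lie within [1.39, 3.59].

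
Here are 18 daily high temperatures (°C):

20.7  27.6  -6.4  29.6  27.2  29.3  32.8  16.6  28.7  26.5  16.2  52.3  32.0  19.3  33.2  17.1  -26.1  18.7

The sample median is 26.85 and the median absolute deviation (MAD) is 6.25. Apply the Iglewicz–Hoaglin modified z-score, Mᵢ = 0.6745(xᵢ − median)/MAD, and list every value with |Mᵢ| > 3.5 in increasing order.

|Mᵢ| > 3.5 ⇔ |xᵢ − 26.85| > 3.5·6.25/0.6745 = 32.43.
So outliers lie outside [-5.58, 59.28].
-26.1: M = -5.71 → outlier.
-6.4: M = -3.59 → outlier.

-26.1, -6.4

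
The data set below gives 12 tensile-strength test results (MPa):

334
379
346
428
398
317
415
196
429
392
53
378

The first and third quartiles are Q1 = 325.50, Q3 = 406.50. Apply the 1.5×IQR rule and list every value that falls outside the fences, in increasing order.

IQR = Q3 − Q1 = 406.50 − 325.50 = 81.00.
Lower fence = Q1 − 1.5·IQR = 325.50 − 121.50 = 204.00.
Upper fence = Q3 + 1.5·IQR = 406.50 + 121.50 = 528.00.
53 < 204.00 → outlier.
196 < 204.00 → outlier.
All remaining values lie within [204.00, 528.00].

53, 196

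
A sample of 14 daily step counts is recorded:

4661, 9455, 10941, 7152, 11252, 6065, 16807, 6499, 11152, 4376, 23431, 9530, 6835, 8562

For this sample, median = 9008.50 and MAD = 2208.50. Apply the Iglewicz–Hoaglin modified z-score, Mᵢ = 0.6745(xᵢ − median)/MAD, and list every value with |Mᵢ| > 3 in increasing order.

23431

|Mᵢ| > 3 ⇔ |xᵢ − 9008.50| > 3·2208.50/0.6745 = 9822.83.
So outliers lie outside [-814.33, 18831.33].
23431: M = 4.40 → outlier.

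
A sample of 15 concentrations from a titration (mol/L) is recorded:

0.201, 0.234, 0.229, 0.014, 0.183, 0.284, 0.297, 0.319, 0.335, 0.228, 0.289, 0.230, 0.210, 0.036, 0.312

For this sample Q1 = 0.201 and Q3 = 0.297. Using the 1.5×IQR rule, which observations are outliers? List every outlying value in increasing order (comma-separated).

0.014, 0.036

IQR = Q3 − Q1 = 0.297 − 0.201 = 0.096.
Lower fence = Q1 − 1.5·IQR = 0.201 − 0.144 = 0.057.
Upper fence = Q3 + 1.5·IQR = 0.297 + 0.144 = 0.441.
0.014 < 0.057 → outlier.
0.036 < 0.057 → outlier.
All remaining values lie within [0.057, 0.441].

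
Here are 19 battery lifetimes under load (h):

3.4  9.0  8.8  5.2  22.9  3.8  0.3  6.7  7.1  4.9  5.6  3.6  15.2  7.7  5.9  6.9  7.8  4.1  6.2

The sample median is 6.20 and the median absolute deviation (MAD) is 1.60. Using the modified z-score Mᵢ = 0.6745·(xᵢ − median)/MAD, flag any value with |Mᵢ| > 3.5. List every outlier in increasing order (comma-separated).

|Mᵢ| > 3.5 ⇔ |xᵢ − 6.20| > 3.5·1.60/0.6745 = 8.30.
So outliers lie outside [-2.10, 14.50].
15.2: M = 3.79 → outlier.
22.9: M = 7.04 → outlier.

15.2, 22.9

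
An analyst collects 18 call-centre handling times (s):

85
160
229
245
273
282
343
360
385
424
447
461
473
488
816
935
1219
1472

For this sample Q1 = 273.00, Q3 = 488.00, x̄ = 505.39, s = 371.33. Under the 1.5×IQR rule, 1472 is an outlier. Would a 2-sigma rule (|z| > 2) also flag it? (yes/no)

yes

z = (1472 − 505.39) / 371.33 = 2.60.
|z| = 2.60 > 2.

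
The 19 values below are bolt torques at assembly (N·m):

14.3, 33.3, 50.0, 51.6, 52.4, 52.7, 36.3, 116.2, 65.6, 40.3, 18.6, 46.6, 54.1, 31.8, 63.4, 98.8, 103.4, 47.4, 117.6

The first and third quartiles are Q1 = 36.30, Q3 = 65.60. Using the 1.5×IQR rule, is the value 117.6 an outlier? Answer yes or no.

yes

IQR = Q3 − Q1 = 65.60 − 36.30 = 29.30.
Lower fence = Q1 − 1.5·IQR = 36.30 − 43.95 = -7.65.
Upper fence = Q3 + 1.5·IQR = 65.60 + 43.95 = 109.55.
117.6 lies above the upper fence.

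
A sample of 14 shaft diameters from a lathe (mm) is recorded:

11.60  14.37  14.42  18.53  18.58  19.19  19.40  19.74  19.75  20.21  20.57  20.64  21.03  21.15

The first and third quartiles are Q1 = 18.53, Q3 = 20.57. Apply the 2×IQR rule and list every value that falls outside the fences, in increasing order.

11.60, 14.37, 14.42

IQR = Q3 − Q1 = 20.57 − 18.53 = 2.04.
Lower fence = Q1 − 2·IQR = 18.53 − 4.08 = 14.45.
Upper fence = Q3 + 2·IQR = 20.57 + 4.08 = 24.65.
11.60 < 14.45 → outlier.
14.37 < 14.45 → outlier.
14.42 < 14.45 → outlier.
All remaining values lie within [14.45, 24.65].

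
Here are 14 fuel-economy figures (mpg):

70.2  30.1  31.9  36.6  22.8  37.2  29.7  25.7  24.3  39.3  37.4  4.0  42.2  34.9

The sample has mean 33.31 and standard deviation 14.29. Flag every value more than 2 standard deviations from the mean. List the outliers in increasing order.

Cutoffs at x̄ ± 2s: 33.31 ± 2·14.29 = [4.73, 61.89].
4.0: z = -2.05, |z| > 2 → outlier.
70.2: z = 2.58, |z| > 2 → outlier.
Every other value lies within [4.73, 61.89].

4.0, 70.2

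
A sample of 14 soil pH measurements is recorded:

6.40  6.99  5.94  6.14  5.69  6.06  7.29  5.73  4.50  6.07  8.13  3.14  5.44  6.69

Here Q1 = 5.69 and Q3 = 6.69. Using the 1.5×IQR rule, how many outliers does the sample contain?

1

IQR = 1.00; fences at 5.69 − 1.50 = 4.19 and 6.69 + 1.50 = 8.19.
Outside the cutoffs: 3.14.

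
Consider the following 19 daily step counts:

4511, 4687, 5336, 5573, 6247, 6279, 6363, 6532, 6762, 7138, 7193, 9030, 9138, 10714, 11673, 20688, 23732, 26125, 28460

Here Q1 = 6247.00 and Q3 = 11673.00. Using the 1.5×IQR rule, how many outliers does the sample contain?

4

IQR = 5426.00; fences at 6247.00 − 8139.00 = -1892.00 and 11673.00 + 8139.00 = 19812.00.
Outside the cutoffs: 20688, 23732, 26125, 28460.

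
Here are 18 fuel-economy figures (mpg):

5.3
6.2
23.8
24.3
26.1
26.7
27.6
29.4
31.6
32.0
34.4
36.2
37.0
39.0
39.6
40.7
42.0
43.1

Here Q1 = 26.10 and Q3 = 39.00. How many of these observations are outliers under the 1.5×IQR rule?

IQR = 12.90; fences at 26.10 − 19.35 = 6.75 and 39.00 + 19.35 = 58.35.
Outside the cutoffs: 5.3, 6.2.

2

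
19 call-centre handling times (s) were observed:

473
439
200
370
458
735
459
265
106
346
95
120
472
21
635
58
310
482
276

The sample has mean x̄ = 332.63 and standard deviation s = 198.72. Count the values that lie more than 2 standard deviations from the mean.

Cutoffs: x̄ ± 2s = [-64.81, 730.07].
Outside the cutoffs: 735.

1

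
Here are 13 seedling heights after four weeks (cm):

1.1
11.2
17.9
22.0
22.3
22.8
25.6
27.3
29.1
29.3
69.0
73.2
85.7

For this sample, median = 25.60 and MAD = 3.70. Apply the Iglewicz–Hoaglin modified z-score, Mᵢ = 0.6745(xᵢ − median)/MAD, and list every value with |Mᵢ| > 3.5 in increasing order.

1.1, 69.0, 73.2, 85.7

|Mᵢ| > 3.5 ⇔ |xᵢ − 25.60| > 3.5·3.70/0.6745 = 19.20.
So outliers lie outside [6.40, 44.80].
1.1: M = -4.47 → outlier.
69.0: M = 7.91 → outlier.
73.2: M = 8.68 → outlier.
85.7: M = 10.96 → outlier.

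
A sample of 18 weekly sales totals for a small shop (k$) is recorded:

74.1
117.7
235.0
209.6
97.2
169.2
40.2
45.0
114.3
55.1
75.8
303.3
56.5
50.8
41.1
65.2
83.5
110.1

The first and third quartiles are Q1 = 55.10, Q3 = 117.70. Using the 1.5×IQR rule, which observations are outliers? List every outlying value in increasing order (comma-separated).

235.0, 303.3

IQR = Q3 − Q1 = 117.70 − 55.10 = 62.60.
Lower fence = Q1 − 1.5·IQR = 55.10 − 93.90 = -38.80.
Upper fence = Q3 + 1.5·IQR = 117.70 + 93.90 = 211.60.
235.0 > 211.60 → outlier.
303.3 > 211.60 → outlier.
All remaining values lie within [-38.80, 211.60].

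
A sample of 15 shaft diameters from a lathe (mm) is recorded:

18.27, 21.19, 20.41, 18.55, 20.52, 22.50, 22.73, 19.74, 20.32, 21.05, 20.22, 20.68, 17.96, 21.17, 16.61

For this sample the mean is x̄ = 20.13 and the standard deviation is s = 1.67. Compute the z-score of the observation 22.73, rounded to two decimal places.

z = (22.73 − 20.13) / 1.67 = 1.56.

1.56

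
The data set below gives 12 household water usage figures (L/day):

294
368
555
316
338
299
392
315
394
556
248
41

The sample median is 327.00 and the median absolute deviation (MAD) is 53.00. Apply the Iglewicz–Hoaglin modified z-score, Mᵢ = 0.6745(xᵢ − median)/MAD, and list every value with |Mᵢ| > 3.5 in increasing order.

|Mᵢ| > 3.5 ⇔ |xᵢ − 327.00| > 3.5·53.00/0.6745 = 275.02.
So outliers lie outside [51.98, 602.02].
41: M = -3.64 → outlier.

41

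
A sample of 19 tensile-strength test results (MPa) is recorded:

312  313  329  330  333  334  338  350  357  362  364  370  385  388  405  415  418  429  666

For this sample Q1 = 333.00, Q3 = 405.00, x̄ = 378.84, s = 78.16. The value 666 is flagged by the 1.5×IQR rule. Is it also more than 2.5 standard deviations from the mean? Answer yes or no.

yes

z = (666 − 378.84) / 78.16 = 3.67.
|z| = 3.67 > 2.5.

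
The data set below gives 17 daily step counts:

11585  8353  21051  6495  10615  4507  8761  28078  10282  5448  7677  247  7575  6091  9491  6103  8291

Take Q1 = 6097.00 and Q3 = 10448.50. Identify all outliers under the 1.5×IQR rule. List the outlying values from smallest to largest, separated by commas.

IQR = Q3 − Q1 = 10448.50 − 6097.00 = 4351.50.
Lower fence = Q1 − 1.5·IQR = 6097.00 − 6527.25 = -430.25.
Upper fence = Q3 + 1.5·IQR = 10448.50 + 6527.25 = 16975.75.
21051 > 16975.75 → outlier.
28078 > 16975.75 → outlier.
All remaining values lie within [-430.25, 16975.75].

21051, 28078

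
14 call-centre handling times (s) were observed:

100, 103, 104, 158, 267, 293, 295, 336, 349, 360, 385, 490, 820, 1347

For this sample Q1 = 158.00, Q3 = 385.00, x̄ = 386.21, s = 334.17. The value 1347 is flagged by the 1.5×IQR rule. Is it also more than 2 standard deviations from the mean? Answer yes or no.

z = (1347 − 386.21) / 334.17 = 2.88.
|z| = 2.88 > 2.

yes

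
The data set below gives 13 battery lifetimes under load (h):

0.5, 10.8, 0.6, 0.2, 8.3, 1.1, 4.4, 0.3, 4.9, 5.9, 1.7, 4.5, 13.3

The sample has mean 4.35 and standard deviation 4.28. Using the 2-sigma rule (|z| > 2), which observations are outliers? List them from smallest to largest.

Cutoffs at x̄ ± 2s: 4.35 ± 2·4.28 = [-4.21, 12.91].
13.3: z = 2.09, |z| > 2 → outlier.
Every other value lies within [-4.21, 12.91].

13.3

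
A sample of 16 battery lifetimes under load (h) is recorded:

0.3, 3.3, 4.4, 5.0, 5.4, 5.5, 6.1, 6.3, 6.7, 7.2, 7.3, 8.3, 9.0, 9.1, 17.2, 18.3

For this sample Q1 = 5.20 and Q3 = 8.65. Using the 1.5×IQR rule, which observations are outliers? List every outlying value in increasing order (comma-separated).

IQR = Q3 − Q1 = 8.65 − 5.20 = 3.45.
Lower fence = Q1 − 1.5·IQR = 5.20 − 5.175 = 0.025.
Upper fence = Q3 + 1.5·IQR = 8.65 + 5.175 = 13.825.
17.2 > 13.825 → outlier.
18.3 > 13.825 → outlier.
All remaining values lie within [0.025, 13.825].

17.2, 18.3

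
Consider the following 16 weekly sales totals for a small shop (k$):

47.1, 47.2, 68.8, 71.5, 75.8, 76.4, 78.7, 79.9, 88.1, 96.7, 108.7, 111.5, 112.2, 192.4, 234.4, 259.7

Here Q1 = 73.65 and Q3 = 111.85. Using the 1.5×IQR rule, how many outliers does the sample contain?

3

IQR = 38.20; fences at 73.65 − 57.30 = 16.35 and 111.85 + 57.30 = 169.15.
Outside the cutoffs: 192.4, 234.4, 259.7.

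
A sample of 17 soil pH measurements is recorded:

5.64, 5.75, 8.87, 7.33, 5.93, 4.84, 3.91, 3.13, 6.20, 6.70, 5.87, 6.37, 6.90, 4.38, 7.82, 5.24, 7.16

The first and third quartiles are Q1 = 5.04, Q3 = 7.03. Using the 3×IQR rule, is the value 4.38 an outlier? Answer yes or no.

IQR = Q3 − Q1 = 7.03 − 5.04 = 1.99.
Lower fence = Q1 − 3·IQR = 5.04 − 5.97 = -0.93.
Upper fence = Q3 + 3·IQR = 7.03 + 5.97 = 13.00.
4.38 lies within [-0.93, 13.00].

no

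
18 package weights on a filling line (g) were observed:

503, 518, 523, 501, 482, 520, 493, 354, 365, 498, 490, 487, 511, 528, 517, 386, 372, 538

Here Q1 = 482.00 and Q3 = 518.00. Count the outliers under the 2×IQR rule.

4

IQR = 36.00; fences at 482.00 − 72.00 = 410.00 and 518.00 + 72.00 = 590.00.
Outside the cutoffs: 354, 365, 372, 386.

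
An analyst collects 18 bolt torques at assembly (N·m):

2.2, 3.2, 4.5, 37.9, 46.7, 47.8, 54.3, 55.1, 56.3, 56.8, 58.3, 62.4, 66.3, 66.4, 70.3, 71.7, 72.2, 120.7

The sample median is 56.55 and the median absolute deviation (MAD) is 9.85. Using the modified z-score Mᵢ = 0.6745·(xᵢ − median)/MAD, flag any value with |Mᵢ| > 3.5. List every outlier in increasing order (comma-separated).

|Mᵢ| > 3.5 ⇔ |xᵢ − 56.55| > 3.5·9.85/0.6745 = 51.11.
So outliers lie outside [5.44, 107.66].
2.2: M = -3.72 → outlier.
3.2: M = -3.65 → outlier.
4.5: M = -3.56 → outlier.
120.7: M = 4.39 → outlier.

2.2, 3.2, 4.5, 120.7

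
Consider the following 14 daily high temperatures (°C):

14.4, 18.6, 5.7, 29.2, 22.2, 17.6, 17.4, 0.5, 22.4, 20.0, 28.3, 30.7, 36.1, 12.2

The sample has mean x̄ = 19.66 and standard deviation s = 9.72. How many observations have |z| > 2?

Cutoffs: x̄ ± 2s = [0.22, 39.10].
Every value lies within the cutoffs.

0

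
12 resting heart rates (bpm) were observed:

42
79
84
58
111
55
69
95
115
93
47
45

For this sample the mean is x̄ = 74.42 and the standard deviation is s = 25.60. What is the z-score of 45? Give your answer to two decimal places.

-1.15

z = (45 − 74.42) / 25.60 = -1.15.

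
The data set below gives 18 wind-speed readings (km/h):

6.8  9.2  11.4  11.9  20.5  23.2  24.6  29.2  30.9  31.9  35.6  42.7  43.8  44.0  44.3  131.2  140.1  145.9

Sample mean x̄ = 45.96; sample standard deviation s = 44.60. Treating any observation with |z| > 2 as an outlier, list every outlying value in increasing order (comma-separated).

140.1, 145.9

Cutoffs at x̄ ± 2s: 45.96 ± 2·44.60 = [-43.24, 135.16].
140.1: z = 2.11, |z| > 2 → outlier.
145.9: z = 2.24, |z| > 2 → outlier.
Every other value lies within [-43.24, 135.16].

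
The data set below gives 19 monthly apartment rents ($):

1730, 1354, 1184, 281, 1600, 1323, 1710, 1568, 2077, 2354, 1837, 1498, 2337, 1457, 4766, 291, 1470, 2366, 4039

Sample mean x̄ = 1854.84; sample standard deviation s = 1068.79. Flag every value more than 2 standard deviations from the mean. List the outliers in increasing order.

Cutoffs at x̄ ± 2s: 1854.84 ± 2·1068.79 = [-282.74, 3992.42].
4039: z = 2.04, |z| > 2 → outlier.
4766: z = 2.72, |z| > 2 → outlier.
Every other value lies within [-282.74, 3992.42].

4039, 4766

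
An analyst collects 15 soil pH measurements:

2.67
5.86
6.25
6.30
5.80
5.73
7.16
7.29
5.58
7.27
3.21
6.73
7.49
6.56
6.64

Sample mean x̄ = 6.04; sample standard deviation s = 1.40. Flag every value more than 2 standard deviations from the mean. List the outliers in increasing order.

2.67, 3.21

Cutoffs at x̄ ± 2s: 6.04 ± 2·1.40 = [3.24, 8.84].
2.67: z = -2.41, |z| > 2 → outlier.
3.21: z = -2.02, |z| > 2 → outlier.
Every other value lies within [3.24, 8.84].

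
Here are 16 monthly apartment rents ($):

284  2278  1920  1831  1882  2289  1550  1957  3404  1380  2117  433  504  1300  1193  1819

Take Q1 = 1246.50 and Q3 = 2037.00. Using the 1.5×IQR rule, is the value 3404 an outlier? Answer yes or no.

yes

IQR = Q3 − Q1 = 2037.00 − 1246.50 = 790.50.
Lower fence = Q1 − 1.5·IQR = 1246.50 − 1185.75 = 60.75.
Upper fence = Q3 + 1.5·IQR = 2037.00 + 1185.75 = 3222.75.
3404 lies above the upper fence.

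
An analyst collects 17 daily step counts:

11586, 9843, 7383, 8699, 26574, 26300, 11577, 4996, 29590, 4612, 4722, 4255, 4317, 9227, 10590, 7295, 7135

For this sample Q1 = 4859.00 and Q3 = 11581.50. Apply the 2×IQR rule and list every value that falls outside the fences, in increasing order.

IQR = Q3 − Q1 = 11581.50 − 4859.00 = 6722.50.
Lower fence = Q1 − 2·IQR = 4859.00 − 13445.00 = -8586.00.
Upper fence = Q3 + 2·IQR = 11581.50 + 13445.00 = 25026.50.
26300 > 25026.50 → outlier.
26574 > 25026.50 → outlier.
29590 > 25026.50 → outlier.
All remaining values lie within [-8586.00, 25026.50].

26300, 26574, 29590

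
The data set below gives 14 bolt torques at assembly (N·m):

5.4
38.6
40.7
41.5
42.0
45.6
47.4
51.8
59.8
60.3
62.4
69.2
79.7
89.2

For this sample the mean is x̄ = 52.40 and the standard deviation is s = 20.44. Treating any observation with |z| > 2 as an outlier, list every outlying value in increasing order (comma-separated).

5.4

Cutoffs at x̄ ± 2s: 52.40 ± 2·20.44 = [11.52, 93.28].
5.4: z = -2.30, |z| > 2 → outlier.
Every other value lies within [11.52, 93.28].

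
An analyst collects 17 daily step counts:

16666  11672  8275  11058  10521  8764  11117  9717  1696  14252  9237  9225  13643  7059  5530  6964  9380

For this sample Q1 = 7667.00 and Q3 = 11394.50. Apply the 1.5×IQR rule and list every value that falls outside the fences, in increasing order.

1696

IQR = Q3 − Q1 = 11394.50 − 7667.00 = 3727.50.
Lower fence = Q1 − 1.5·IQR = 7667.00 − 5591.25 = 2075.75.
Upper fence = Q3 + 1.5·IQR = 11394.50 + 5591.25 = 16985.75.
1696 < 2075.75 → outlier.
All remaining values lie within [2075.75, 16985.75].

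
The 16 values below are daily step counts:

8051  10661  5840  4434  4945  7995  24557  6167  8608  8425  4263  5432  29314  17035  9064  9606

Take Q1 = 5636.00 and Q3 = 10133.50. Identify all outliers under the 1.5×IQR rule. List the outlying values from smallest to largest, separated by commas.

IQR = Q3 − Q1 = 10133.50 − 5636.00 = 4497.50.
Lower fence = Q1 − 1.5·IQR = 5636.00 − 6746.25 = -1110.25.
Upper fence = Q3 + 1.5·IQR = 10133.50 + 6746.25 = 16879.75.
17035 > 16879.75 → outlier.
24557 > 16879.75 → outlier.
29314 > 16879.75 → outlier.
All remaining values lie within [-1110.25, 16879.75].

17035, 24557, 29314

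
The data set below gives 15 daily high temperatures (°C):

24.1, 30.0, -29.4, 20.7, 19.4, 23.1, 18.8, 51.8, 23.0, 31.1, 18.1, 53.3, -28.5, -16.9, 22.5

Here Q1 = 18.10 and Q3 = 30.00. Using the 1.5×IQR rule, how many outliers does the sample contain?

5

IQR = 11.90; fences at 18.10 − 17.85 = 0.25 and 30.00 + 17.85 = 47.85.
Outside the cutoffs: -29.4, -28.5, -16.9, 51.8, 53.3.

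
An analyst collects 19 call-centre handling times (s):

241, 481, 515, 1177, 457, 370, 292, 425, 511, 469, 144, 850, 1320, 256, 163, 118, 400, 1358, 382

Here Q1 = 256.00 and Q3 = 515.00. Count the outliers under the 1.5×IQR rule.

3

IQR = 259.00; fences at 256.00 − 388.50 = -132.50 and 515.00 + 388.50 = 903.50.
Outside the cutoffs: 1177, 1320, 1358.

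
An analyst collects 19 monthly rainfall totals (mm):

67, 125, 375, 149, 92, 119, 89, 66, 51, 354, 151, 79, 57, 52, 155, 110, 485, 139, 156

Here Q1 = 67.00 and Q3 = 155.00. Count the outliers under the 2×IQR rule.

3

IQR = 88.00; fences at 67.00 − 176.00 = -109.00 and 155.00 + 176.00 = 331.00.
Outside the cutoffs: 354, 375, 485.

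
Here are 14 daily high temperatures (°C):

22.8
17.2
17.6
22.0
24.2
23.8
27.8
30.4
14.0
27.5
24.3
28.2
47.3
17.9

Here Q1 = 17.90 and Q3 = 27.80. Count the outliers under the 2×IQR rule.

IQR = 9.90; fences at 17.90 − 19.80 = -1.90 and 27.80 + 19.80 = 47.60.
Every value lies within the cutoffs.

0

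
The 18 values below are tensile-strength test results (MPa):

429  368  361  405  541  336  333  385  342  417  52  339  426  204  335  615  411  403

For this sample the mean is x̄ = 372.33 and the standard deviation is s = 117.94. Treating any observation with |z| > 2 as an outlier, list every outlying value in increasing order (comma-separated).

52, 615

Cutoffs at x̄ ± 2s: 372.33 ± 2·117.94 = [136.45, 608.21].
52: z = -2.72, |z| > 2 → outlier.
615: z = 2.06, |z| > 2 → outlier.
Every other value lies within [136.45, 608.21].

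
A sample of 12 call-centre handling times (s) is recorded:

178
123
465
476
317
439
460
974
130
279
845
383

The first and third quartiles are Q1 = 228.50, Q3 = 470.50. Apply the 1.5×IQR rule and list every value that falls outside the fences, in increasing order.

IQR = Q3 − Q1 = 470.50 − 228.50 = 242.00.
Lower fence = Q1 − 1.5·IQR = 228.50 − 363.00 = -134.50.
Upper fence = Q3 + 1.5·IQR = 470.50 + 363.00 = 833.50.
845 > 833.50 → outlier.
974 > 833.50 → outlier.
All remaining values lie within [-134.50, 833.50].

845, 974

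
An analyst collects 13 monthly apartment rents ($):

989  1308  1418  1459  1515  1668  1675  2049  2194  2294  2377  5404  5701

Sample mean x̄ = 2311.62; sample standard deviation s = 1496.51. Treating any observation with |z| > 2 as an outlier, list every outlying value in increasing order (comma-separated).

5404, 5701

Cutoffs at x̄ ± 2s: 2311.62 ± 2·1496.51 = [-681.40, 5304.64].
5404: z = 2.07, |z| > 2 → outlier.
5701: z = 2.26, |z| > 2 → outlier.
Every other value lies within [-681.40, 5304.64].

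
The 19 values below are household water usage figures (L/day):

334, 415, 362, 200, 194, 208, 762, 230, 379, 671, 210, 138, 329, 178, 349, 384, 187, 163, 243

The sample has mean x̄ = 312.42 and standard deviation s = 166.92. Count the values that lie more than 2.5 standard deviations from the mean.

1

Cutoffs: x̄ ± 2.5s = [-104.88, 729.72].
Outside the cutoffs: 762.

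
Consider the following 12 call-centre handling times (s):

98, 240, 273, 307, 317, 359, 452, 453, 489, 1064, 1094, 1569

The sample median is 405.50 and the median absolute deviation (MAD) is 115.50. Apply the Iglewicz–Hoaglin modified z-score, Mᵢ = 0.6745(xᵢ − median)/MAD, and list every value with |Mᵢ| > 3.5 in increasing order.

1064, 1094, 1569

|Mᵢ| > 3.5 ⇔ |xᵢ − 405.50| > 3.5·115.50/0.6745 = 599.33.
So outliers lie outside [-193.83, 1004.83].
1064: M = 3.85 → outlier.
1094: M = 4.02 → outlier.
1569: M = 6.79 → outlier.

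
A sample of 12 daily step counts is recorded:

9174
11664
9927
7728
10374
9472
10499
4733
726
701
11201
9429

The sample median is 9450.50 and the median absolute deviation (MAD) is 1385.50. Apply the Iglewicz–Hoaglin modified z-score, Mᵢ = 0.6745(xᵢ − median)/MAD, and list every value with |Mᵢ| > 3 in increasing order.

|Mᵢ| > 3 ⇔ |xᵢ − 9450.50| > 3·1385.50/0.6745 = 6162.34.
So outliers lie outside [3288.16, 15612.84].
701: M = -4.26 → outlier.
726: M = -4.25 → outlier.

701, 726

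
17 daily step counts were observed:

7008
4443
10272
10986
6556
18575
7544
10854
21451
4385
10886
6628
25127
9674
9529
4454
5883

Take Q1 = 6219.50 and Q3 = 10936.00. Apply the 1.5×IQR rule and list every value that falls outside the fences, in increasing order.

IQR = Q3 − Q1 = 10936.00 − 6219.50 = 4716.50.
Lower fence = Q1 − 1.5·IQR = 6219.50 − 7074.75 = -855.25.
Upper fence = Q3 + 1.5·IQR = 10936.00 + 7074.75 = 18010.75.
18575 > 18010.75 → outlier.
21451 > 18010.75 → outlier.
25127 > 18010.75 → outlier.
All remaining values lie within [-855.25, 18010.75].

18575, 21451, 25127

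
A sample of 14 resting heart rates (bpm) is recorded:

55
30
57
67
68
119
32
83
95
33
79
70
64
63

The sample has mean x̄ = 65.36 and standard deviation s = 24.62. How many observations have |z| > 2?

1

Cutoffs: x̄ ± 2s = [16.12, 114.60].
Outside the cutoffs: 119.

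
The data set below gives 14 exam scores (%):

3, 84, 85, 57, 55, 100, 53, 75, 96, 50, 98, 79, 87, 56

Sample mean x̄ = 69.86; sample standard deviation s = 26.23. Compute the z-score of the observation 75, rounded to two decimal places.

0.20

z = (75 − 69.86) / 26.23 = 0.20.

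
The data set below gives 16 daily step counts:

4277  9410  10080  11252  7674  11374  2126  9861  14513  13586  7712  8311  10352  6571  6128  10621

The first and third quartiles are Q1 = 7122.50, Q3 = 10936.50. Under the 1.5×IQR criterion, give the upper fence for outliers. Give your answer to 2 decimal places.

IQR = Q3 − Q1 = 10936.50 − 7122.50 = 3814.00.
Lower fence = Q1 − 1.5·IQR = 7122.50 − 5721.00 = 1401.50.
Upper fence = Q3 + 1.5·IQR = 10936.50 + 5721.00 = 16657.50.

16657.50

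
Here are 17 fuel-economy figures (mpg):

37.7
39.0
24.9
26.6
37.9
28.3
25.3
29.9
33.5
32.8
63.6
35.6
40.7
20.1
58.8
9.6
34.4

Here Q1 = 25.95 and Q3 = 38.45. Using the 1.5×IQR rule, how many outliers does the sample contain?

IQR = 12.50; fences at 25.95 − 18.75 = 7.20 and 38.45 + 18.75 = 57.20.
Outside the cutoffs: 58.8, 63.6.

2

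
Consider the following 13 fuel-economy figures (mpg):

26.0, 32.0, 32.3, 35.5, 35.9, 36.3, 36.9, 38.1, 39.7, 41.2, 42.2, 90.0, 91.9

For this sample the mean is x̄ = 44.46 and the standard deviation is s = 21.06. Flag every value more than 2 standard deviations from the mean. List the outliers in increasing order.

Cutoffs at x̄ ± 2s: 44.46 ± 2·21.06 = [2.34, 86.58].
90.0: z = 2.16, |z| > 2 → outlier.
91.9: z = 2.25, |z| > 2 → outlier.
Every other value lies within [2.34, 86.58].

90.0, 91.9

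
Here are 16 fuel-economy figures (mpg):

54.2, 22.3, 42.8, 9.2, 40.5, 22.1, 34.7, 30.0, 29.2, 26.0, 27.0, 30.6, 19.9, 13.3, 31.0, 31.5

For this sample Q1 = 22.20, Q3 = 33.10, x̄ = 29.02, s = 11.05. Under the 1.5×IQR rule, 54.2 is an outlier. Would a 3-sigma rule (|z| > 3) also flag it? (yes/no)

z = (54.2 − 29.02) / 11.05 = 2.28.
|z| = 2.28 ≤ 3.

no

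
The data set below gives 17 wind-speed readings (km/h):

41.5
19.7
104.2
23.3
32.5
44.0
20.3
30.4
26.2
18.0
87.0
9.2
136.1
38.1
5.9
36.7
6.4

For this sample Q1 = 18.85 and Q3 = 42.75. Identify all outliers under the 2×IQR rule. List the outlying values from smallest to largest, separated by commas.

IQR = Q3 − Q1 = 42.75 − 18.85 = 23.90.
Lower fence = Q1 − 2·IQR = 18.85 − 47.80 = -28.95.
Upper fence = Q3 + 2·IQR = 42.75 + 47.80 = 90.55.
104.2 > 90.55 → outlier.
136.1 > 90.55 → outlier.
All remaining values lie within [-28.95, 90.55].

104.2, 136.1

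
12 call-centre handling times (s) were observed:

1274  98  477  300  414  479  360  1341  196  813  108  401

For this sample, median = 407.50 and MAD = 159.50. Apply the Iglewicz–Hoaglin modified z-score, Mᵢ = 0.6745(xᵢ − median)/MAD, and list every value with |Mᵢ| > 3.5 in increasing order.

1274, 1341

|Mᵢ| > 3.5 ⇔ |xᵢ − 407.50| > 3.5·159.50/0.6745 = 827.65.
So outliers lie outside [-420.15, 1235.15].
1274: M = 3.66 → outlier.
1341: M = 3.95 → outlier.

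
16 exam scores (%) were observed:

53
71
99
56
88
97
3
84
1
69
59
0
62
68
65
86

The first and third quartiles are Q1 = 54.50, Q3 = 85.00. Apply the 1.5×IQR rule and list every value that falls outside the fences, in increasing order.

0, 1, 3

IQR = Q3 − Q1 = 85.00 − 54.50 = 30.50.
Lower fence = Q1 − 1.5·IQR = 54.50 − 45.75 = 8.75.
Upper fence = Q3 + 1.5·IQR = 85.00 + 45.75 = 130.75.
0 < 8.75 → outlier.
1 < 8.75 → outlier.
3 < 8.75 → outlier.
All remaining values lie within [8.75, 130.75].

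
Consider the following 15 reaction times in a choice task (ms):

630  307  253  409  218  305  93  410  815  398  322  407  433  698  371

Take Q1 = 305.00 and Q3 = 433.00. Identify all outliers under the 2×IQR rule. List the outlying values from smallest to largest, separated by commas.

IQR = Q3 − Q1 = 433.00 − 305.00 = 128.00.
Lower fence = Q1 − 2·IQR = 305.00 − 256.00 = 49.00.
Upper fence = Q3 + 2·IQR = 433.00 + 256.00 = 689.00.
698 > 689.00 → outlier.
815 > 689.00 → outlier.
All remaining values lie within [49.00, 689.00].

698, 815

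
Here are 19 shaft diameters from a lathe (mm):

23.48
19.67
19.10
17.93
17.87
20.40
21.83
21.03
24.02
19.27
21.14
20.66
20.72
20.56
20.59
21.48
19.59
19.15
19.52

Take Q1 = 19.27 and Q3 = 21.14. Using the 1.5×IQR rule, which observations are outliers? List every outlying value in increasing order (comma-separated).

IQR = Q3 − Q1 = 21.14 − 19.27 = 1.87.
Lower fence = Q1 − 1.5·IQR = 19.27 − 2.805 = 16.465.
Upper fence = Q3 + 1.5·IQR = 21.14 + 2.805 = 23.945.
24.02 > 23.945 → outlier.
All remaining values lie within [16.465, 23.945].

24.02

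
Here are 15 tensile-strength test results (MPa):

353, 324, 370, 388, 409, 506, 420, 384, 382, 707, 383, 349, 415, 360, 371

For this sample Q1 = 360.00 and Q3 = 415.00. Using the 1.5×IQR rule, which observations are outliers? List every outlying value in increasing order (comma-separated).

506, 707

IQR = Q3 − Q1 = 415.00 − 360.00 = 55.00.
Lower fence = Q1 − 1.5·IQR = 360.00 − 82.50 = 277.50.
Upper fence = Q3 + 1.5·IQR = 415.00 + 82.50 = 497.50.
506 > 497.50 → outlier.
707 > 497.50 → outlier.
All remaining values lie within [277.50, 497.50].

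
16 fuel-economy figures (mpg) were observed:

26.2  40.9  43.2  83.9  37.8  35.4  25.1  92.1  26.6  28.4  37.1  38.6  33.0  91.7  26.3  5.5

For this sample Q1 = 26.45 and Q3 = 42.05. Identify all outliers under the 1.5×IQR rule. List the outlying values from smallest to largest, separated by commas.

83.9, 91.7, 92.1

IQR = Q3 − Q1 = 42.05 − 26.45 = 15.60.
Lower fence = Q1 − 1.5·IQR = 26.45 − 23.40 = 3.05.
Upper fence = Q3 + 1.5·IQR = 42.05 + 23.40 = 65.45.
83.9 > 65.45 → outlier.
91.7 > 65.45 → outlier.
92.1 > 65.45 → outlier.
All remaining values lie within [3.05, 65.45].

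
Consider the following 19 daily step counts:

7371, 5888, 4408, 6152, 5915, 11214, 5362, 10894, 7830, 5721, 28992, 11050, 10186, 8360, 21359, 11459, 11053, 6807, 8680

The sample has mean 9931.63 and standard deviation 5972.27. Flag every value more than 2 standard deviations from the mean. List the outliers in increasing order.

28992

Cutoffs at x̄ ± 2s: 9931.63 ± 2·5972.27 = [-2012.91, 21876.17].
28992: z = 3.19, |z| > 2 → outlier.
Every other value lies within [-2012.91, 21876.17].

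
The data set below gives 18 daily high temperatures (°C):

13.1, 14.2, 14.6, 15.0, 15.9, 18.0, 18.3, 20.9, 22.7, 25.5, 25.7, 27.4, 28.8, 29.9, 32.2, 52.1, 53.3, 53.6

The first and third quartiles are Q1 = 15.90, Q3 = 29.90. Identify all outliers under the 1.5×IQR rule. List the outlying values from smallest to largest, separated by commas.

52.1, 53.3, 53.6

IQR = Q3 − Q1 = 29.90 − 15.90 = 14.00.
Lower fence = Q1 − 1.5·IQR = 15.90 − 21.00 = -5.10.
Upper fence = Q3 + 1.5·IQR = 29.90 + 21.00 = 50.90.
52.1 > 50.90 → outlier.
53.3 > 50.90 → outlier.
53.6 > 50.90 → outlier.
All remaining values lie within [-5.10, 50.90].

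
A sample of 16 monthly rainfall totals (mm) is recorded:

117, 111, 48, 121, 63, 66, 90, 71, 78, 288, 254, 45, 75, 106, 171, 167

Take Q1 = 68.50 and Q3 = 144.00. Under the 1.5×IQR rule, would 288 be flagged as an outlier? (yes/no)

IQR = Q3 − Q1 = 144.00 − 68.50 = 75.50.
Lower fence = Q1 − 1.5·IQR = 68.50 − 113.25 = -44.75.
Upper fence = Q3 + 1.5·IQR = 144.00 + 113.25 = 257.25.
288 lies above the upper fence.

yes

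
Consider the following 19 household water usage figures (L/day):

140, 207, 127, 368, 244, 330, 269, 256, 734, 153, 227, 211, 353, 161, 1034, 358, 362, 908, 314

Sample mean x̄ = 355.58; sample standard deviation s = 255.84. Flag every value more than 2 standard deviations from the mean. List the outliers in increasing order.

Cutoffs at x̄ ± 2s: 355.58 ± 2·255.84 = [-156.10, 867.26].
908: z = 2.16, |z| > 2 → outlier.
1034: z = 2.65, |z| > 2 → outlier.
Every other value lies within [-156.10, 867.26].

908, 1034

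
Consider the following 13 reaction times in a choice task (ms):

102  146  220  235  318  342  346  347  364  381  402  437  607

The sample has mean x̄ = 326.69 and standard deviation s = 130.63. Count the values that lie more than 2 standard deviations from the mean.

1

Cutoffs: x̄ ± 2s = [65.43, 587.95].
Outside the cutoffs: 607.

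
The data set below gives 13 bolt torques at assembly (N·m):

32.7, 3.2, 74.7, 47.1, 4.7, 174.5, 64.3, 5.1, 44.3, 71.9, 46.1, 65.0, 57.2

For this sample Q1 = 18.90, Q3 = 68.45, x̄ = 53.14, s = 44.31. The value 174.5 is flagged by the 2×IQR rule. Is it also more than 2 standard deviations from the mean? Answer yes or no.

yes

z = (174.5 − 53.14) / 44.31 = 2.74.
|z| = 2.74 > 2.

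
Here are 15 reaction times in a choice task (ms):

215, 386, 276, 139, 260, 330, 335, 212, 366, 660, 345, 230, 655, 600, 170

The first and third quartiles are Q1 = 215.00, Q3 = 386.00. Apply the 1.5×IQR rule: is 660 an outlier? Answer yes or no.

yes

IQR = Q3 − Q1 = 386.00 − 215.00 = 171.00.
Lower fence = Q1 − 1.5·IQR = 215.00 − 256.50 = -41.50.
Upper fence = Q3 + 1.5·IQR = 386.00 + 256.50 = 642.50.
660 lies above the upper fence.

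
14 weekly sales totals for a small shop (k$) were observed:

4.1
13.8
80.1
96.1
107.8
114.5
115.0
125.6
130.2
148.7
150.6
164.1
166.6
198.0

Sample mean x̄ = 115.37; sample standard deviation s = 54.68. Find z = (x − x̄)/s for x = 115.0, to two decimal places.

-0.01

z = (115.0 − 115.37) / 54.68 = -0.01.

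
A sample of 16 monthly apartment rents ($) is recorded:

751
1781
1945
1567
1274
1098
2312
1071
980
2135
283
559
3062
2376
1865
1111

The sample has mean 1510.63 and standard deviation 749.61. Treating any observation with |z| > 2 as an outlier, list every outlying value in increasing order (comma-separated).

Cutoffs at x̄ ± 2s: 1510.63 ± 2·749.61 = [11.41, 3009.85].
3062: z = 2.07, |z| > 2 → outlier.
Every other value lies within [11.41, 3009.85].

3062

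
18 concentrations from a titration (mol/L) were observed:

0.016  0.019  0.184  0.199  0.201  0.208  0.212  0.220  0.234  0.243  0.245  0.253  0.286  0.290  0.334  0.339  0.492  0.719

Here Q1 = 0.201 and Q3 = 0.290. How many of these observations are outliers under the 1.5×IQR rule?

4

IQR = 0.089; fences at 0.201 − 0.1335 = 0.0675 and 0.290 + 0.1335 = 0.4235.
Outside the cutoffs: 0.016, 0.019, 0.492, 0.719.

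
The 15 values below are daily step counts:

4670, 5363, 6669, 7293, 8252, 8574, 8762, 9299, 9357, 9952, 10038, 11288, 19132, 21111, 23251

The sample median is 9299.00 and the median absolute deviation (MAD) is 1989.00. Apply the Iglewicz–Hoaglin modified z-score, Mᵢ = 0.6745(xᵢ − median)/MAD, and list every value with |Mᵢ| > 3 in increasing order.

|Mᵢ| > 3 ⇔ |xᵢ − 9299.00| > 3·1989.00/0.6745 = 8846.55.
So outliers lie outside [452.45, 18145.55].
19132: M = 3.33 → outlier.
21111: M = 4.01 → outlier.
23251: M = 4.73 → outlier.

19132, 21111, 23251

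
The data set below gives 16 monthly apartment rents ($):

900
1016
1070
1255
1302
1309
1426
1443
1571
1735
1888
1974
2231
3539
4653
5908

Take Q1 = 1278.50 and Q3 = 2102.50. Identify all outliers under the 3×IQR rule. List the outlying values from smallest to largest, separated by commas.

IQR = Q3 − Q1 = 2102.50 − 1278.50 = 824.00.
Lower fence = Q1 − 3·IQR = 1278.50 − 2472.00 = -1193.50.
Upper fence = Q3 + 3·IQR = 2102.50 + 2472.00 = 4574.50.
4653 > 4574.50 → outlier.
5908 > 4574.50 → outlier.
All remaining values lie within [-1193.50, 4574.50].

4653, 5908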